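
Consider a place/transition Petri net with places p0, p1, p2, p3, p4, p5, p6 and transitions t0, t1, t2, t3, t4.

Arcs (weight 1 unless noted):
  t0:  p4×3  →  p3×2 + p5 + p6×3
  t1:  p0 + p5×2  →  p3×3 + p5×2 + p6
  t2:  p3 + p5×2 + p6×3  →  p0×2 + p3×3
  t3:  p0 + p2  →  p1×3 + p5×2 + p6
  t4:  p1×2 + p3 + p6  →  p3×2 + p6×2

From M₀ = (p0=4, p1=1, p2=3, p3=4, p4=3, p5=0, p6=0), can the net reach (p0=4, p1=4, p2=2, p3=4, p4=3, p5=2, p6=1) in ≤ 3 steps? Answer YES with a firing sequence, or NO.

NO — not reachable within 3 firings

depth 0: 1 marking
depth 1: 3 markings reached so far
depth 2: 7 markings reached so far
depth 3: 17 markings reached so far
target is not among the 17 markings reachable within 3 steps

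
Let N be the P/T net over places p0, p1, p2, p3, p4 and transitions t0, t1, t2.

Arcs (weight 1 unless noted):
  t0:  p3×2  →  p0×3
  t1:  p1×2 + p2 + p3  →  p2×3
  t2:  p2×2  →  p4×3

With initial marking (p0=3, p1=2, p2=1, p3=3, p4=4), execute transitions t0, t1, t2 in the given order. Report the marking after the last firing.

step 1: fire t0:  (p0=3, p1=2, p2=1, p3=3, p4=4) → (p0=6, p1=2, p2=1, p3=1, p4=4)
step 2: fire t1:  (p0=6, p1=2, p2=1, p3=1, p4=4) → (p0=6, p1=0, p2=3, p3=0, p4=4)
step 3: fire t2:  (p0=6, p1=0, p2=3, p3=0, p4=4) → (p0=6, p1=0, p2=1, p3=0, p4=7)

(p0=6, p1=0, p2=1, p3=0, p4=7)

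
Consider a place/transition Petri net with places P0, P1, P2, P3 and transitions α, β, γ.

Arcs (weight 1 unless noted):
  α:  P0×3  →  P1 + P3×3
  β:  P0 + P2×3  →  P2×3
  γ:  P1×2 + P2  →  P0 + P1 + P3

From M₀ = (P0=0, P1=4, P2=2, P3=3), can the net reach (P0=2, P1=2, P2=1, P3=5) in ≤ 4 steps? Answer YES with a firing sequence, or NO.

depth 0: 1 marking
depth 1: 2 markings reached so far
depth 2: 3 markings reached so far
depth 3: 3 markings reached so far
(frontier empty at depth 3; search complete)
target is not among the 3 markings reachable within 4 steps

NO — not reachable within 4 firings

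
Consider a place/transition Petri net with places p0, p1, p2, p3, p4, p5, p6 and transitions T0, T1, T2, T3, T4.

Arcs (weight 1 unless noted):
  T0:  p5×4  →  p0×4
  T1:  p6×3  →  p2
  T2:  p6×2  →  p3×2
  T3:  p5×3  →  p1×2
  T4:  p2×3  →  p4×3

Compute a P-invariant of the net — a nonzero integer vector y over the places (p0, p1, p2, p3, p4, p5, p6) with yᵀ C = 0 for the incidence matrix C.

y = (p0:2, p1:3, p2:0, p3:0, p4:0, p5:2, p6:0)

Incidence matrix C (rows=places, cols=transitions):
       T0   T1   T2   T3   T4
   p0   4    0    0    0    0
   p1   0    0    0    2    0
   p2   0    1    0    0   -3
   p3   0    0    2    0    0
   p4   0    0    0    0    3
   p5  -4    0    0   -3    0
   p6   0   -3   -2    0    0

Candidate y = [2, 3, 0, 0, 0, 2, 0]; check y·C column-wise:
  col T0: 2·4 + 3·0 + 2·-4 = 0
  col T1: 2·0 + 3·0 + 0·1 + 2·0 + 0·-3 = 0
  col T2: 2·0 + 3·0 + 0·2 + 2·0 + 0·-2 = 0
  col T3: 2·0 + 3·2 + 2·-3 = 0
  col T4: 2·0 + 3·0 + 0·-3 + 0·3 + 2·0 = 0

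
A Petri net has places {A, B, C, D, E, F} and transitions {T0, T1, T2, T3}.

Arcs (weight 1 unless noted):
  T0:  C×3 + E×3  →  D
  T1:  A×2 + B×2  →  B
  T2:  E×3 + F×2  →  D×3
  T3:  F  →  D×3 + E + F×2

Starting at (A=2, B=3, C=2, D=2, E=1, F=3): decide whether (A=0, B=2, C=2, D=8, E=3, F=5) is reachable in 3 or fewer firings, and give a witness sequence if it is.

step 1: fire T1:  (A=2, B=3, C=2, D=2, E=1, F=3) → (A=0, B=2, C=2, D=2, E=1, F=3)
step 2: fire T3:  (A=0, B=2, C=2, D=2, E=1, F=3) → (A=0, B=2, C=2, D=5, E=2, F=4)
step 3: fire T3:  (A=0, B=2, C=2, D=5, E=2, F=4) → (A=0, B=2, C=2, D=8, E=3, F=5)

YES — reachable via ⟨T1, T3, T3⟩ (3 firings)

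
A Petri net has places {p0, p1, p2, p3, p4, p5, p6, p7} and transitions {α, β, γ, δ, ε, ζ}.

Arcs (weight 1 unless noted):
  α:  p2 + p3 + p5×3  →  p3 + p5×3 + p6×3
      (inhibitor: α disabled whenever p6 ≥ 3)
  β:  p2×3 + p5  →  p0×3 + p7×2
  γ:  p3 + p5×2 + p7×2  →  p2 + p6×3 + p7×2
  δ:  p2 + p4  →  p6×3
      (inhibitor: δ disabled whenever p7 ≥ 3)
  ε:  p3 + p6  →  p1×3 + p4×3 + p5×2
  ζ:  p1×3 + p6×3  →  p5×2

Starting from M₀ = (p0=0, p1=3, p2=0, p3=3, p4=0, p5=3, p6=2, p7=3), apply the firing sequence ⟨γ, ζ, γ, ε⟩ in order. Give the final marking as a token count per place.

(p0=0, p1=3, p2=2, p3=0, p4=3, p5=3, p6=4, p7=3)

step 1: fire γ:  (p0=0, p1=3, p2=0, p3=3, p4=0, p5=3, p6=2, p7=3) → (p0=0, p1=3, p2=1, p3=2, p4=0, p5=1, p6=5, p7=3)
step 2: fire ζ:  (p0=0, p1=3, p2=1, p3=2, p4=0, p5=1, p6=5, p7=3) → (p0=0, p1=0, p2=1, p3=2, p4=0, p5=3, p6=2, p7=3)
step 3: fire γ:  (p0=0, p1=0, p2=1, p3=2, p4=0, p5=3, p6=2, p7=3) → (p0=0, p1=0, p2=2, p3=1, p4=0, p5=1, p6=5, p7=3)
step 4: fire ε:  (p0=0, p1=0, p2=2, p3=1, p4=0, p5=1, p6=5, p7=3) → (p0=0, p1=3, p2=2, p3=0, p4=3, p5=3, p6=4, p7=3)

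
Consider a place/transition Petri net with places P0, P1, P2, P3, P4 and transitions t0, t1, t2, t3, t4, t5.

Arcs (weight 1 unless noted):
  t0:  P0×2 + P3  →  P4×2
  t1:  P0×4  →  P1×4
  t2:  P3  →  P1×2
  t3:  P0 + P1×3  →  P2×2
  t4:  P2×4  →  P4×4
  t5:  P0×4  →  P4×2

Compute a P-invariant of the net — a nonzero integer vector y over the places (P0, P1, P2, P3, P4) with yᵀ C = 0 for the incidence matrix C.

y = (P0:1, P1:1, P2:2, P3:2, P4:2)

Incidence matrix C (rows=places, cols=transitions):
       t0   t1   t2   t3   t4   t5
   P0  -2   -4    0   -1    0   -4
   P1   0    4    2   -3    0    0
   P2   0    0    0    2   -4    0
   P3  -1    0   -1    0    0    0
   P4   2    0    0    0    4    2

Candidate y = [1, 1, 2, 2, 2]; check y·C column-wise:
  col t0: 1·-2 + 1·0 + 2·0 + 2·-1 + 2·2 = 0
  col t1: 1·-4 + 1·4 + 2·0 + 2·0 + 2·0 = 0
  col t2: 1·0 + 1·2 + 2·0 + 2·-1 + 2·0 = 0
  col t3: 1·-1 + 1·-3 + 2·2 + 2·0 + 2·0 = 0
  col t4: 1·0 + 1·0 + 2·-4 + 2·0 + 2·4 = 0
  col t5: 1·-4 + 1·0 + 2·0 + 2·0 + 2·2 = 0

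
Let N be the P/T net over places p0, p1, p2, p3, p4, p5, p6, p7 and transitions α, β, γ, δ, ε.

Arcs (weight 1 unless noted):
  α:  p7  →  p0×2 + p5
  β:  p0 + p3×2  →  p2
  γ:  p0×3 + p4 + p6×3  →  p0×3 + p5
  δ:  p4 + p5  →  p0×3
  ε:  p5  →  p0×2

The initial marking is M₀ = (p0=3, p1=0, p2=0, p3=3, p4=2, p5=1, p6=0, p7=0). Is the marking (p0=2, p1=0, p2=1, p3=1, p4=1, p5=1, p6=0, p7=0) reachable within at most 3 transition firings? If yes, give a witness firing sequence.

depth 0: 1 marking
depth 1: 4 markings reached so far
depth 2: 6 markings reached so far
depth 3: 6 markings reached so far
(frontier empty at depth 3; search complete)
target is not among the 6 markings reachable within 3 steps

NO — not reachable within 3 firings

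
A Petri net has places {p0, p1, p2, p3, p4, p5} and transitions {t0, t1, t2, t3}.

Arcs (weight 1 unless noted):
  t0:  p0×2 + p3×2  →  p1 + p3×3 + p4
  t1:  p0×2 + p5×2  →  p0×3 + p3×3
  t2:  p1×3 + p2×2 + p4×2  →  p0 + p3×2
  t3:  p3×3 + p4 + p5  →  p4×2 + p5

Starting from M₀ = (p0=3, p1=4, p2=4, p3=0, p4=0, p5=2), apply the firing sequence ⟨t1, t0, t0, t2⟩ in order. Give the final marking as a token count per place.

step 1: fire t1:  (p0=3, p1=4, p2=4, p3=0, p4=0, p5=2) → (p0=4, p1=4, p2=4, p3=3, p4=0, p5=0)
step 2: fire t0:  (p0=4, p1=4, p2=4, p3=3, p4=0, p5=0) → (p0=2, p1=5, p2=4, p3=4, p4=1, p5=0)
step 3: fire t0:  (p0=2, p1=5, p2=4, p3=4, p4=1, p5=0) → (p0=0, p1=6, p2=4, p3=5, p4=2, p5=0)
step 4: fire t2:  (p0=0, p1=6, p2=4, p3=5, p4=2, p5=0) → (p0=1, p1=3, p2=2, p3=7, p4=0, p5=0)

(p0=1, p1=3, p2=2, p3=7, p4=0, p5=0)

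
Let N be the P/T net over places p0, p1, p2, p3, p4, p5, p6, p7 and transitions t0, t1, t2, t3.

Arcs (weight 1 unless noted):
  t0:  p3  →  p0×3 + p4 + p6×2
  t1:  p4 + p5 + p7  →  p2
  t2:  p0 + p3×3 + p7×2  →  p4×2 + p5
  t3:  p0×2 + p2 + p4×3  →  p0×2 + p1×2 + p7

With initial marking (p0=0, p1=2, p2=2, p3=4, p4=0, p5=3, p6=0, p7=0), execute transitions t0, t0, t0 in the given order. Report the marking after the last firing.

(p0=9, p1=2, p2=2, p3=1, p4=3, p5=3, p6=6, p7=0)

step 1: fire t0:  (p0=0, p1=2, p2=2, p3=4, p4=0, p5=3, p6=0, p7=0) → (p0=3, p1=2, p2=2, p3=3, p4=1, p5=3, p6=2, p7=0)
step 2: fire t0:  (p0=3, p1=2, p2=2, p3=3, p4=1, p5=3, p6=2, p7=0) → (p0=6, p1=2, p2=2, p3=2, p4=2, p5=3, p6=4, p7=0)
step 3: fire t0:  (p0=6, p1=2, p2=2, p3=2, p4=2, p5=3, p6=4, p7=0) → (p0=9, p1=2, p2=2, p3=1, p4=3, p5=3, p6=6, p7=0)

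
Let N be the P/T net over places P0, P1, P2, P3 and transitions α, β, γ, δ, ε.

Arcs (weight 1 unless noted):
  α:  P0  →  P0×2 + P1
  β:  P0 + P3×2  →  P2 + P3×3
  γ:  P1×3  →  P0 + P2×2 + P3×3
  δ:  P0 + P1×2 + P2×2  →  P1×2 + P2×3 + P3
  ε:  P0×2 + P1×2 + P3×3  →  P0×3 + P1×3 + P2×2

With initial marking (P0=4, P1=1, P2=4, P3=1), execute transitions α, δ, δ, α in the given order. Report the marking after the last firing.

step 1: fire α:  (P0=4, P1=1, P2=4, P3=1) → (P0=5, P1=2, P2=4, P3=1)
step 2: fire δ:  (P0=5, P1=2, P2=4, P3=1) → (P0=4, P1=2, P2=5, P3=2)
step 3: fire δ:  (P0=4, P1=2, P2=5, P3=2) → (P0=3, P1=2, P2=6, P3=3)
step 4: fire α:  (P0=3, P1=2, P2=6, P3=3) → (P0=4, P1=3, P2=6, P3=3)

(P0=4, P1=3, P2=6, P3=3)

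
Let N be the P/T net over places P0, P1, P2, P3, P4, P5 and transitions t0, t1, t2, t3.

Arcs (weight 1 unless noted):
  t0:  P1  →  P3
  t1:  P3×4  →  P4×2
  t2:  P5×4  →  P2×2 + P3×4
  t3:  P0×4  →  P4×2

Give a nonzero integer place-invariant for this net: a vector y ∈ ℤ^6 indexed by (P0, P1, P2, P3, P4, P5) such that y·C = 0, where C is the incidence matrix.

y = (P0:1, P1:1, P2:-2, P3:1, P4:2, P5:0)

Incidence matrix C (rows=places, cols=transitions):
       t0   t1   t2   t3
   P0   0    0    0   -4
   P1  -1    0    0    0
   P2   0    0    2    0
   P3   1   -4    4    0
   P4   0    2    0    2
   P5   0    0   -4    0

Candidate y = [1, 1, -2, 1, 2, 0]; check y·C column-wise:
  col t0: 1·0 + 1·-1 + -2·0 + 1·1 + 2·0 = 0
  col t1: 1·0 + 1·0 + -2·0 + 1·-4 + 2·2 = 0
  col t2: 1·0 + 1·0 + -2·2 + 1·4 + 2·0 + 0·-4 = 0
  col t3: 1·-4 + 1·0 + -2·0 + 1·0 + 2·2 = 0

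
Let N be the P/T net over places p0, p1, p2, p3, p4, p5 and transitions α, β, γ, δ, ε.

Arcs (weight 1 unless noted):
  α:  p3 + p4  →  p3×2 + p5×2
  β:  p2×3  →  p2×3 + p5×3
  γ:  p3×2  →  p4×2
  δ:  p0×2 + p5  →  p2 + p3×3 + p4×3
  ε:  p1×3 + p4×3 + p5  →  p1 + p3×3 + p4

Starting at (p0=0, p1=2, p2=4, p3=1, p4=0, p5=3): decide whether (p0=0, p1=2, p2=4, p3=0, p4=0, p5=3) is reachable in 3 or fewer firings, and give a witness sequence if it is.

depth 0: 1 marking
depth 1: 2 markings reached so far
depth 2: 3 markings reached so far
depth 3: 4 markings reached so far
target is not among the 4 markings reachable within 3 steps

NO — not reachable within 3 firings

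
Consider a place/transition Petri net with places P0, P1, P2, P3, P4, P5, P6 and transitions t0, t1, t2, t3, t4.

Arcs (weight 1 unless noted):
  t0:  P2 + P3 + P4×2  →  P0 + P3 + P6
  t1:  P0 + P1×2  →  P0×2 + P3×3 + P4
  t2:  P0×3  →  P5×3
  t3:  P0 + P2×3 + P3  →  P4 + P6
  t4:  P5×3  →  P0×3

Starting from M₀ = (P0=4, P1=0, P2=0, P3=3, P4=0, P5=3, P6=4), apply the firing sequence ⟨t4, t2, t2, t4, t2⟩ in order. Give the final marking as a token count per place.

(P0=1, P1=0, P2=0, P3=3, P4=0, P5=6, P6=4)

step 1: fire t4:  (P0=4, P1=0, P2=0, P3=3, P4=0, P5=3, P6=4) → (P0=7, P1=0, P2=0, P3=3, P4=0, P5=0, P6=4)
step 2: fire t2:  (P0=7, P1=0, P2=0, P3=3, P4=0, P5=0, P6=4) → (P0=4, P1=0, P2=0, P3=3, P4=0, P5=3, P6=4)
step 3: fire t2:  (P0=4, P1=0, P2=0, P3=3, P4=0, P5=3, P6=4) → (P0=1, P1=0, P2=0, P3=3, P4=0, P5=6, P6=4)
step 4: fire t4:  (P0=1, P1=0, P2=0, P3=3, P4=0, P5=6, P6=4) → (P0=4, P1=0, P2=0, P3=3, P4=0, P5=3, P6=4)
step 5: fire t2:  (P0=4, P1=0, P2=0, P3=3, P4=0, P5=3, P6=4) → (P0=1, P1=0, P2=0, P3=3, P4=0, P5=6, P6=4)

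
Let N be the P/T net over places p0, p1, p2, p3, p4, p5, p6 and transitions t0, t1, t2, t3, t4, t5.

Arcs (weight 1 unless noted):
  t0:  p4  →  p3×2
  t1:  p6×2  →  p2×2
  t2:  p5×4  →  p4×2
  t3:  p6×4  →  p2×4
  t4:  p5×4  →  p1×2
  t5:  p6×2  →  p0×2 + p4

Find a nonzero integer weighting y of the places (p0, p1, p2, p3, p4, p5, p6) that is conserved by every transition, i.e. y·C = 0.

Incidence matrix C (rows=places, cols=transitions):
       t0   t1   t2   t3   t4   t5
   p0   0    0    0    0    0    2
   p1   0    0    0    0    2    0
   p2   0    2    0    4    0    0
   p3   2    0    0    0    0    0
   p4  -1    0    2    0    0    1
   p5   0    0   -4    0   -4    0
   p6   0   -2    0   -4    0   -2

Candidate y = [1, -2, 0, -1, -2, -1, 0]; check y·C column-wise:
  col t0: 1·0 + -2·0 + -1·2 + -2·-1 + -1·0 = 0
  col t1: 1·0 + -2·0 + 0·2 + -1·0 + -2·0 + -1·0 + 0·-2 = 0
  col t2: 1·0 + -2·0 + -1·0 + -2·2 + -1·-4 = 0
  col t3: 1·0 + -2·0 + 0·4 + -1·0 + -2·0 + -1·0 + 0·-4 = 0
  col t4: 1·0 + -2·2 + -1·0 + -2·0 + -1·-4 = 0
  col t5: 1·2 + -2·0 + -1·0 + -2·1 + -1·0 + 0·-2 = 0

y = (p0:1, p1:-2, p2:0, p3:-1, p4:-2, p5:-1, p6:0)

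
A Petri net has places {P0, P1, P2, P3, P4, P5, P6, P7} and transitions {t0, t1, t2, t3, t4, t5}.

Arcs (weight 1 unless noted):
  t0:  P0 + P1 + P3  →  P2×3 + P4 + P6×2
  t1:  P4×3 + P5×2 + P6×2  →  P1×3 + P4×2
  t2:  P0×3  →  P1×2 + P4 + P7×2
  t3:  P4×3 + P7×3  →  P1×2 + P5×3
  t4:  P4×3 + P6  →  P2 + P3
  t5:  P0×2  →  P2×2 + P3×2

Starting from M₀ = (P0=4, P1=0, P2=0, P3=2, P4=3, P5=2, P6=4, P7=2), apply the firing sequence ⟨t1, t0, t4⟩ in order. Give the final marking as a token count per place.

step 1: fire t1:  (P0=4, P1=0, P2=0, P3=2, P4=3, P5=2, P6=4, P7=2) → (P0=4, P1=3, P2=0, P3=2, P4=2, P5=0, P6=2, P7=2)
step 2: fire t0:  (P0=4, P1=3, P2=0, P3=2, P4=2, P5=0, P6=2, P7=2) → (P0=3, P1=2, P2=3, P3=1, P4=3, P5=0, P6=4, P7=2)
step 3: fire t4:  (P0=3, P1=2, P2=3, P3=1, P4=3, P5=0, P6=4, P7=2) → (P0=3, P1=2, P2=4, P3=2, P4=0, P5=0, P6=3, P7=2)

(P0=3, P1=2, P2=4, P3=2, P4=0, P5=0, P6=3, P7=2)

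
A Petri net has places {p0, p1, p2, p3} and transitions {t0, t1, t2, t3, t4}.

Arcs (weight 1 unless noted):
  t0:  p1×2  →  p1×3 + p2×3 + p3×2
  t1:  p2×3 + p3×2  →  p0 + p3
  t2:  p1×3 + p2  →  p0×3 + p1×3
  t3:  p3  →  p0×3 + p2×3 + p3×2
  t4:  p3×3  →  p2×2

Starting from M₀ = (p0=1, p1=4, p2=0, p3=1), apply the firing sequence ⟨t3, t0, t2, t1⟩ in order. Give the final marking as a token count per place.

step 1: fire t3:  (p0=1, p1=4, p2=0, p3=1) → (p0=4, p1=4, p2=3, p3=2)
step 2: fire t0:  (p0=4, p1=4, p2=3, p3=2) → (p0=4, p1=5, p2=6, p3=4)
step 3: fire t2:  (p0=4, p1=5, p2=6, p3=4) → (p0=7, p1=5, p2=5, p3=4)
step 4: fire t1:  (p0=7, p1=5, p2=5, p3=4) → (p0=8, p1=5, p2=2, p3=3)

(p0=8, p1=5, p2=2, p3=3)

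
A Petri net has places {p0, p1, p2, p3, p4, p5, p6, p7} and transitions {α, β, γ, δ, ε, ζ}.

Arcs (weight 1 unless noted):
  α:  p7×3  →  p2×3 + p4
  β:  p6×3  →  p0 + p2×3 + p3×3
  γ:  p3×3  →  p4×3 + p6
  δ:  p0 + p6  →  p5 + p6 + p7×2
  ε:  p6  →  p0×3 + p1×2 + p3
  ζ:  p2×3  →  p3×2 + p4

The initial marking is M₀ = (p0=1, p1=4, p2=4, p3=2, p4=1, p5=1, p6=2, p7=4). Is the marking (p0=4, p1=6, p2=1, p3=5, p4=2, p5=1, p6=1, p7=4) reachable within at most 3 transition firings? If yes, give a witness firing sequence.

YES — reachable via ⟨ε, ζ⟩ (2 firings)

step 1: fire ε:  (p0=1, p1=4, p2=4, p3=2, p4=1, p5=1, p6=2, p7=4) → (p0=4, p1=6, p2=4, p3=3, p4=1, p5=1, p6=1, p7=4)
step 2: fire ζ:  (p0=4, p1=6, p2=4, p3=3, p4=1, p5=1, p6=1, p7=4) → (p0=4, p1=6, p2=1, p3=5, p4=2, p5=1, p6=1, p7=4)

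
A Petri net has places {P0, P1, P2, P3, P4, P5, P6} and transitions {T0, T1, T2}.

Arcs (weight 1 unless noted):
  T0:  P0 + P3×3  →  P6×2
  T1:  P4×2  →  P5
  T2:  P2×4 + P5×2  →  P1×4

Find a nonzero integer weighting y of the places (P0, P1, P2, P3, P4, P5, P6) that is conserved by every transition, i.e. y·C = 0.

y = (P0:0, P1:1, P2:1, P3:0, P4:0, P5:0, P6:0)

Incidence matrix C (rows=places, cols=transitions):
       T0   T1   T2
   P0  -1    0    0
   P1   0    0    4
   P2   0    0   -4
   P3  -3    0    0
   P4   0   -2    0
   P5   0    1   -2
   P6   2    0    0

Candidate y = [0, 1, 1, 0, 0, 0, 0]; check y·C column-wise:
  col T0: 0·-1 + 1·0 + 1·0 + 0·-3 + 0·2 = 0
  col T1: 1·0 + 1·0 + 0·-2 + 0·1 = 0
  col T2: 1·4 + 1·-4 + 0·-2 = 0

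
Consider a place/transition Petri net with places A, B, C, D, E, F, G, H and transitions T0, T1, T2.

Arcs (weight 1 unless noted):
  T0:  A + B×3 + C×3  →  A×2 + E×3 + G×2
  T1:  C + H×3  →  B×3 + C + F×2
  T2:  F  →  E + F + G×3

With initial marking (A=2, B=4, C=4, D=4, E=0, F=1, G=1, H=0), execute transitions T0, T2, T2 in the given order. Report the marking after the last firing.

(A=3, B=1, C=1, D=4, E=5, F=1, G=9, H=0)

step 1: fire T0:  (A=2, B=4, C=4, D=4, E=0, F=1, G=1, H=0) → (A=3, B=1, C=1, D=4, E=3, F=1, G=3, H=0)
step 2: fire T2:  (A=3, B=1, C=1, D=4, E=3, F=1, G=3, H=0) → (A=3, B=1, C=1, D=4, E=4, F=1, G=6, H=0)
step 3: fire T2:  (A=3, B=1, C=1, D=4, E=4, F=1, G=6, H=0) → (A=3, B=1, C=1, D=4, E=5, F=1, G=9, H=0)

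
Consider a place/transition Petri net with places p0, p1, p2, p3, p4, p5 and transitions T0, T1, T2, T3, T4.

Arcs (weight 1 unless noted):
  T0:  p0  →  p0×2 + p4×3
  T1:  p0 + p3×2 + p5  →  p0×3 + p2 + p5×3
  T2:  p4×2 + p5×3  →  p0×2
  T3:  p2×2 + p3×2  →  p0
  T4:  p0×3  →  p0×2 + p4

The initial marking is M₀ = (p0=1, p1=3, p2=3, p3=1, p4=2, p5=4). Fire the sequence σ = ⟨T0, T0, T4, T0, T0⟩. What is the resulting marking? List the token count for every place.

step 1: fire T0:  (p0=1, p1=3, p2=3, p3=1, p4=2, p5=4) → (p0=2, p1=3, p2=3, p3=1, p4=5, p5=4)
step 2: fire T0:  (p0=2, p1=3, p2=3, p3=1, p4=5, p5=4) → (p0=3, p1=3, p2=3, p3=1, p4=8, p5=4)
step 3: fire T4:  (p0=3, p1=3, p2=3, p3=1, p4=8, p5=4) → (p0=2, p1=3, p2=3, p3=1, p4=9, p5=4)
step 4: fire T0:  (p0=2, p1=3, p2=3, p3=1, p4=9, p5=4) → (p0=3, p1=3, p2=3, p3=1, p4=12, p5=4)
step 5: fire T0:  (p0=3, p1=3, p2=3, p3=1, p4=12, p5=4) → (p0=4, p1=3, p2=3, p3=1, p4=15, p5=4)

(p0=4, p1=3, p2=3, p3=1, p4=15, p5=4)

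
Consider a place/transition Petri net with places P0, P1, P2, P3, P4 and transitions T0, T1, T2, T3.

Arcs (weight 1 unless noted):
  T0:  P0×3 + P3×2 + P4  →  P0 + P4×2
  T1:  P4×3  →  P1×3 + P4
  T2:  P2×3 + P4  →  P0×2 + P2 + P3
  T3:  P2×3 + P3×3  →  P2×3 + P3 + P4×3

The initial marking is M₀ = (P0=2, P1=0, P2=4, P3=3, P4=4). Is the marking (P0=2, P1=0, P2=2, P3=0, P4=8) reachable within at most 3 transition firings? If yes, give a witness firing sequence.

NO — not reachable within 3 firings

depth 0: 1 marking
depth 1: 4 markings reached so far
depth 2: 8 markings reached so far
depth 3: 12 markings reached so far
target is not among the 12 markings reachable within 3 steps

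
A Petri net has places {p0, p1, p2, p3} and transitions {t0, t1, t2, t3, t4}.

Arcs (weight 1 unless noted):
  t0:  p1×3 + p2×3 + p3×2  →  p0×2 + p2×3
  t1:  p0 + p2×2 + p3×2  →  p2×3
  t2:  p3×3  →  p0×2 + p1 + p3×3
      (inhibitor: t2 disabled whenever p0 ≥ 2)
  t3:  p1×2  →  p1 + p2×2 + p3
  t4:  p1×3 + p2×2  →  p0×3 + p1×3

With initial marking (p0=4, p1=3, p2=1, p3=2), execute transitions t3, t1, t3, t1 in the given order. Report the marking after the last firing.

step 1: fire t3:  (p0=4, p1=3, p2=1, p3=2) → (p0=4, p1=2, p2=3, p3=3)
step 2: fire t1:  (p0=4, p1=2, p2=3, p3=3) → (p0=3, p1=2, p2=4, p3=1)
step 3: fire t3:  (p0=3, p1=2, p2=4, p3=1) → (p0=3, p1=1, p2=6, p3=2)
step 4: fire t1:  (p0=3, p1=1, p2=6, p3=2) → (p0=2, p1=1, p2=7, p3=0)

(p0=2, p1=1, p2=7, p3=0)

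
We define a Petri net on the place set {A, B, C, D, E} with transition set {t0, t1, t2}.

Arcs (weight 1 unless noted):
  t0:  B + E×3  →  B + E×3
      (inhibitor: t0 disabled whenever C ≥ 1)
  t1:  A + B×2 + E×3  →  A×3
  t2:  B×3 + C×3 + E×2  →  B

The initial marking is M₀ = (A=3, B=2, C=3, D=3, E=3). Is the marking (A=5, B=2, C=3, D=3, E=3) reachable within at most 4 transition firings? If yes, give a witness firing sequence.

depth 0: 1 marking
depth 1: 2 markings reached so far
depth 2: 2 markings reached so far
(frontier empty at depth 2; search complete)
target is not among the 2 markings reachable within 4 steps

NO — not reachable within 4 firings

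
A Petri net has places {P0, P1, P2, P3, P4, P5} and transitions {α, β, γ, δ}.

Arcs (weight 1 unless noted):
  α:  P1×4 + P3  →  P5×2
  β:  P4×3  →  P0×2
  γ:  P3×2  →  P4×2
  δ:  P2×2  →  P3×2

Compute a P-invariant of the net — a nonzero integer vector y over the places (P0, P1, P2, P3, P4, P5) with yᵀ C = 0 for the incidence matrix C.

y = (P0:6, P1:-1, P2:4, P3:4, P4:4, P5:0)

Incidence matrix C (rows=places, cols=transitions):
        α    β    γ    δ
   P0   0    2    0    0
   P1  -4    0    0    0
   P2   0    0    0   -2
   P3  -1    0   -2    2
   P4   0   -3    2    0
   P5   2    0    0    0

Candidate y = [6, -1, 4, 4, 4, 0]; check y·C column-wise:
  col α: 6·0 + -1·-4 + 4·0 + 4·-1 + 4·0 + 0·2 = 0
  col β: 6·2 + -1·0 + 4·0 + 4·0 + 4·-3 = 0
  col γ: 6·0 + -1·0 + 4·0 + 4·-2 + 4·2 = 0
  col δ: 6·0 + -1·0 + 4·-2 + 4·2 + 4·0 = 0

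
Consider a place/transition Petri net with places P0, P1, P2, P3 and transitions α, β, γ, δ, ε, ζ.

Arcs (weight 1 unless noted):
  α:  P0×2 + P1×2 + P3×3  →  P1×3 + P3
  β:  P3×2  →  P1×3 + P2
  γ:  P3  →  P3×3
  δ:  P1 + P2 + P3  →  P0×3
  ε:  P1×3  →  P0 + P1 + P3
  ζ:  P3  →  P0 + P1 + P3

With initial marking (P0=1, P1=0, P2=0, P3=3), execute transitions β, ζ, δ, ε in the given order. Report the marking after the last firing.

step 1: fire β:  (P0=1, P1=0, P2=0, P3=3) → (P0=1, P1=3, P2=1, P3=1)
step 2: fire ζ:  (P0=1, P1=3, P2=1, P3=1) → (P0=2, P1=4, P2=1, P3=1)
step 3: fire δ:  (P0=2, P1=4, P2=1, P3=1) → (P0=5, P1=3, P2=0, P3=0)
step 4: fire ε:  (P0=5, P1=3, P2=0, P3=0) → (P0=6, P1=1, P2=0, P3=1)

(P0=6, P1=1, P2=0, P3=1)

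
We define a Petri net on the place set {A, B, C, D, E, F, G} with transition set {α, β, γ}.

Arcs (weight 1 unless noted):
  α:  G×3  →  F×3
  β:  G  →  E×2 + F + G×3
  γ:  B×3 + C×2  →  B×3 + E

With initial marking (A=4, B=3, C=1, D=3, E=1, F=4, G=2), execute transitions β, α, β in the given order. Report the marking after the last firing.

step 1: fire β:  (A=4, B=3, C=1, D=3, E=1, F=4, G=2) → (A=4, B=3, C=1, D=3, E=3, F=5, G=4)
step 2: fire α:  (A=4, B=3, C=1, D=3, E=3, F=5, G=4) → (A=4, B=3, C=1, D=3, E=3, F=8, G=1)
step 3: fire β:  (A=4, B=3, C=1, D=3, E=3, F=8, G=1) → (A=4, B=3, C=1, D=3, E=5, F=9, G=3)

(A=4, B=3, C=1, D=3, E=5, F=9, G=3)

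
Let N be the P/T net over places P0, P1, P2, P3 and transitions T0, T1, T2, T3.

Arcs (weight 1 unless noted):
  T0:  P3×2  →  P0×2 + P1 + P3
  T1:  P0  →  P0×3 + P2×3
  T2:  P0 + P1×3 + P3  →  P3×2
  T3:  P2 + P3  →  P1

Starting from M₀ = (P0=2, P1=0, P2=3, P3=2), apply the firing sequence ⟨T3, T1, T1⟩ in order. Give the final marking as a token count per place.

step 1: fire T3:  (P0=2, P1=0, P2=3, P3=2) → (P0=2, P1=1, P2=2, P3=1)
step 2: fire T1:  (P0=2, P1=1, P2=2, P3=1) → (P0=4, P1=1, P2=5, P3=1)
step 3: fire T1:  (P0=4, P1=1, P2=5, P3=1) → (P0=6, P1=1, P2=8, P3=1)

(P0=6, P1=1, P2=8, P3=1)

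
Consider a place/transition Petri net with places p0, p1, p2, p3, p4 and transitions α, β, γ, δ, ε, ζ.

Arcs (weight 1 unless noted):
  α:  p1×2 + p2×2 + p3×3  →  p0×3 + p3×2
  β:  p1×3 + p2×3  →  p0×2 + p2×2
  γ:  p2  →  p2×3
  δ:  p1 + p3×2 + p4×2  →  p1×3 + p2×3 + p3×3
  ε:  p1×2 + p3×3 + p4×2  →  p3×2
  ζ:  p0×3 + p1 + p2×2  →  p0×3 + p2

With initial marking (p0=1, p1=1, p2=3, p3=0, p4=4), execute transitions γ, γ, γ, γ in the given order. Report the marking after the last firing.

step 1: fire γ:  (p0=1, p1=1, p2=3, p3=0, p4=4) → (p0=1, p1=1, p2=5, p3=0, p4=4)
step 2: fire γ:  (p0=1, p1=1, p2=5, p3=0, p4=4) → (p0=1, p1=1, p2=7, p3=0, p4=4)
step 3: fire γ:  (p0=1, p1=1, p2=7, p3=0, p4=4) → (p0=1, p1=1, p2=9, p3=0, p4=4)
step 4: fire γ:  (p0=1, p1=1, p2=9, p3=0, p4=4) → (p0=1, p1=1, p2=11, p3=0, p4=4)

(p0=1, p1=1, p2=11, p3=0, p4=4)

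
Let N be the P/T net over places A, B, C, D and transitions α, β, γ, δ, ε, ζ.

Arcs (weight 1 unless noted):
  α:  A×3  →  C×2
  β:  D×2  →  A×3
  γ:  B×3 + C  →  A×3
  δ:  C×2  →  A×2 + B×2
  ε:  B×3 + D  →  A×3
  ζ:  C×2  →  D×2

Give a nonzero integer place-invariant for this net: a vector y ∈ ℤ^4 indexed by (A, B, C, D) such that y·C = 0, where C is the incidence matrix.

y = (A:2, B:1, C:3, D:3)

Incidence matrix C (rows=places, cols=transitions):
        α    β    γ    δ    ε    ζ
    A  -3    3    3    2    3    0
    B   0    0   -3    2   -3    0
    C   2    0   -1   -2    0   -2
    D   0   -2    0    0   -1    2

Candidate y = [2, 1, 3, 3]; check y·C column-wise:
  col α: 2·-3 + 1·0 + 3·2 + 3·0 = 0
  col β: 2·3 + 1·0 + 3·0 + 3·-2 = 0
  col γ: 2·3 + 1·-3 + 3·-1 + 3·0 = 0
  col δ: 2·2 + 1·2 + 3·-2 + 3·0 = 0
  col ε: 2·3 + 1·-3 + 3·0 + 3·-1 = 0
  col ζ: 2·0 + 1·0 + 3·-2 + 3·2 = 0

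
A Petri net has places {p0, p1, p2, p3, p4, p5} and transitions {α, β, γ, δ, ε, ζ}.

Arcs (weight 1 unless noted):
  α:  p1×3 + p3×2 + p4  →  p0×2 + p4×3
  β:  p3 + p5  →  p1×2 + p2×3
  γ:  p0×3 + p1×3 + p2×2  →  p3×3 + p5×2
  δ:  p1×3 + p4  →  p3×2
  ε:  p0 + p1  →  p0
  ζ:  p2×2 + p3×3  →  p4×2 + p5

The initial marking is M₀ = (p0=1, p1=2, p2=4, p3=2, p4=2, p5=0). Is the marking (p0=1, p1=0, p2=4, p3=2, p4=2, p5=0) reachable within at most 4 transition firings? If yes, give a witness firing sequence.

step 1: fire ε:  (p0=1, p1=2, p2=4, p3=2, p4=2, p5=0) → (p0=1, p1=1, p2=4, p3=2, p4=2, p5=0)
step 2: fire ε:  (p0=1, p1=1, p2=4, p3=2, p4=2, p5=0) → (p0=1, p1=0, p2=4, p3=2, p4=2, p5=0)

YES — reachable via ⟨ε, ε⟩ (2 firings)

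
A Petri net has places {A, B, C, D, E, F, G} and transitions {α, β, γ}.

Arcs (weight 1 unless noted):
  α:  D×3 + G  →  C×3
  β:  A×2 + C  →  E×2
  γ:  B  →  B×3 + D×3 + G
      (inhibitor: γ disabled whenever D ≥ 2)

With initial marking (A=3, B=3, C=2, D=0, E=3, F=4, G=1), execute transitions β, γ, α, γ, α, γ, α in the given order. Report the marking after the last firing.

(A=1, B=9, C=10, D=0, E=5, F=4, G=1)

step 1: fire β:  (A=3, B=3, C=2, D=0, E=3, F=4, G=1) → (A=1, B=3, C=1, D=0, E=5, F=4, G=1)
step 2: fire γ:  (A=1, B=3, C=1, D=0, E=5, F=4, G=1) → (A=1, B=5, C=1, D=3, E=5, F=4, G=2)
step 3: fire α:  (A=1, B=5, C=1, D=3, E=5, F=4, G=2) → (A=1, B=5, C=4, D=0, E=5, F=4, G=1)
step 4: fire γ:  (A=1, B=5, C=4, D=0, E=5, F=4, G=1) → (A=1, B=7, C=4, D=3, E=5, F=4, G=2)
step 5: fire α:  (A=1, B=7, C=4, D=3, E=5, F=4, G=2) → (A=1, B=7, C=7, D=0, E=5, F=4, G=1)
step 6: fire γ:  (A=1, B=7, C=7, D=0, E=5, F=4, G=1) → (A=1, B=9, C=7, D=3, E=5, F=4, G=2)
step 7: fire α:  (A=1, B=9, C=7, D=3, E=5, F=4, G=2) → (A=1, B=9, C=10, D=0, E=5, F=4, G=1)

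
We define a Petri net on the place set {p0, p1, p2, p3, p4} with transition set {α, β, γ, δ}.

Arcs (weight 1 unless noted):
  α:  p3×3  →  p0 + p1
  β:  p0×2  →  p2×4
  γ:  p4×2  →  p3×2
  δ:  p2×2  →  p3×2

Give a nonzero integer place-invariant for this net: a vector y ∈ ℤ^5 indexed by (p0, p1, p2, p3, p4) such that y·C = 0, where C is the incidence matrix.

y = (p0:2, p1:1, p2:1, p3:1, p4:1)

Incidence matrix C (rows=places, cols=transitions):
        α    β    γ    δ
   p0   1   -2    0    0
   p1   1    0    0    0
   p2   0    4    0   -2
   p3  -3    0    2    2
   p4   0    0   -2    0

Candidate y = [2, 1, 1, 1, 1]; check y·C column-wise:
  col α: 2·1 + 1·1 + 1·0 + 1·-3 + 1·0 = 0
  col β: 2·-2 + 1·0 + 1·4 + 1·0 + 1·0 = 0
  col γ: 2·0 + 1·0 + 1·0 + 1·2 + 1·-2 = 0
  col δ: 2·0 + 1·0 + 1·-2 + 1·2 + 1·0 = 0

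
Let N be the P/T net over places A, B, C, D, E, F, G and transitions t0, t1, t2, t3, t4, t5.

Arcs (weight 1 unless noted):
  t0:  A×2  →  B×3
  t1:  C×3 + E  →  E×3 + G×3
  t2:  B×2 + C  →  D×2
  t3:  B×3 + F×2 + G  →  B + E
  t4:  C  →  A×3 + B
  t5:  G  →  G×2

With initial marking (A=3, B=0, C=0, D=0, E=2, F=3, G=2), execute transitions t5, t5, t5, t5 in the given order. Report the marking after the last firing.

(A=3, B=0, C=0, D=0, E=2, F=3, G=6)

step 1: fire t5:  (A=3, B=0, C=0, D=0, E=2, F=3, G=2) → (A=3, B=0, C=0, D=0, E=2, F=3, G=3)
step 2: fire t5:  (A=3, B=0, C=0, D=0, E=2, F=3, G=3) → (A=3, B=0, C=0, D=0, E=2, F=3, G=4)
step 3: fire t5:  (A=3, B=0, C=0, D=0, E=2, F=3, G=4) → (A=3, B=0, C=0, D=0, E=2, F=3, G=5)
step 4: fire t5:  (A=3, B=0, C=0, D=0, E=2, F=3, G=5) → (A=3, B=0, C=0, D=0, E=2, F=3, G=6)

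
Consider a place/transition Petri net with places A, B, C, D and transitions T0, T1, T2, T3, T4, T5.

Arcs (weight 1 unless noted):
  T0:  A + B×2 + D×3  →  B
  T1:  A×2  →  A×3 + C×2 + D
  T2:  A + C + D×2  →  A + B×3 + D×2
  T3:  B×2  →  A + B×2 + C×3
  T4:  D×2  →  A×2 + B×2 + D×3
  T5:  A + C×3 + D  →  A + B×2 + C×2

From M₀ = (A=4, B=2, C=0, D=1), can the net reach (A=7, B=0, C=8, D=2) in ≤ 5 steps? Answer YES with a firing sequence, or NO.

NO — not reachable within 5 firings

depth 0: 1 marking
depth 1: 3 markings reached so far
depth 2: 9 markings reached so far
depth 3: 25 markings reached so far
depth 4: 62 markings reached so far
depth 5: 137 markings reached so far
target is not among the 137 markings reachable within 5 steps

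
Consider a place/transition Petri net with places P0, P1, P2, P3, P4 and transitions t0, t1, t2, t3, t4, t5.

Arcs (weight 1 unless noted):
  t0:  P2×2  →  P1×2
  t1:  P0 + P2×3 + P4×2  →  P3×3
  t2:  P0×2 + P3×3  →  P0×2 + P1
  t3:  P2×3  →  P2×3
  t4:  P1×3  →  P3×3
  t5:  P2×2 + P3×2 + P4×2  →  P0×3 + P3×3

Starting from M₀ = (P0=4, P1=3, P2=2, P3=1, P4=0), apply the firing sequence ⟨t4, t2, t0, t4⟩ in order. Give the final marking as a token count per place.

step 1: fire t4:  (P0=4, P1=3, P2=2, P3=1, P4=0) → (P0=4, P1=0, P2=2, P3=4, P4=0)
step 2: fire t2:  (P0=4, P1=0, P2=2, P3=4, P4=0) → (P0=4, P1=1, P2=2, P3=1, P4=0)
step 3: fire t0:  (P0=4, P1=1, P2=2, P3=1, P4=0) → (P0=4, P1=3, P2=0, P3=1, P4=0)
step 4: fire t4:  (P0=4, P1=3, P2=0, P3=1, P4=0) → (P0=4, P1=0, P2=0, P3=4, P4=0)

(P0=4, P1=0, P2=0, P3=4, P4=0)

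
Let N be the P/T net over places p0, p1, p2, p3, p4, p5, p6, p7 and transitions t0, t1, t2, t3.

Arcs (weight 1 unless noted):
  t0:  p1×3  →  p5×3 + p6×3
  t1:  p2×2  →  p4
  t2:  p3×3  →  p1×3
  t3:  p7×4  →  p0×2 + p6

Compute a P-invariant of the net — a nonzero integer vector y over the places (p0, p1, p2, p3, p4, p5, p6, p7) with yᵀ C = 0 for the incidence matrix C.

y = (p0:0, p1:0, p2:1, p3:0, p4:2, p5:0, p6:0, p7:0)

Incidence matrix C (rows=places, cols=transitions):
       t0   t1   t2   t3
   p0   0    0    0    2
   p1  -3    0    3    0
   p2   0   -2    0    0
   p3   0    0   -3    0
   p4   0    1    0    0
   p5   3    0    0    0
   p6   3    0    0    1
   p7   0    0    0   -4

Candidate y = [0, 0, 1, 0, 2, 0, 0, 0]; check y·C column-wise:
  col t0: 0·-3 + 1·0 + 2·0 + 0·3 + 0·3 = 0
  col t1: 1·-2 + 2·1 = 0
  col t2: 0·3 + 1·0 + 0·-3 + 2·0 = 0
  col t3: 0·2 + 1·0 + 2·0 + 0·1 + 0·-4 = 0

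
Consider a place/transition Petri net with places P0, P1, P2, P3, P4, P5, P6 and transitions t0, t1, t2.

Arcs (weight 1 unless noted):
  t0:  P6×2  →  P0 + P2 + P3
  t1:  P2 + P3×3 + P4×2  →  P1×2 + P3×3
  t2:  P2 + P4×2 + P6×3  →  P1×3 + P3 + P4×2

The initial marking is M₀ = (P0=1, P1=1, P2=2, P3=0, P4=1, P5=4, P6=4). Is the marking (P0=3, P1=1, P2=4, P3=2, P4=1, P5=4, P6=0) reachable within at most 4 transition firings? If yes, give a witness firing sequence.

step 1: fire t0:  (P0=1, P1=1, P2=2, P3=0, P4=1, P5=4, P6=4) → (P0=2, P1=1, P2=3, P3=1, P4=1, P5=4, P6=2)
step 2: fire t0:  (P0=2, P1=1, P2=3, P3=1, P4=1, P5=4, P6=2) → (P0=3, P1=1, P2=4, P3=2, P4=1, P5=4, P6=0)

YES — reachable via ⟨t0, t0⟩ (2 firings)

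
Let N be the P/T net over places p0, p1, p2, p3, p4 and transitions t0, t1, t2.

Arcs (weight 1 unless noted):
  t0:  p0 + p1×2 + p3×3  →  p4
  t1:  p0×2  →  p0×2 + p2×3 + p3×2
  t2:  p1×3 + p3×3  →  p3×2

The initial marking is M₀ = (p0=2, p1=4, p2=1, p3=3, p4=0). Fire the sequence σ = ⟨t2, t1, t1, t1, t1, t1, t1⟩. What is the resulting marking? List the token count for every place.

step 1: fire t2:  (p0=2, p1=4, p2=1, p3=3, p4=0) → (p0=2, p1=1, p2=1, p3=2, p4=0)
step 2: fire t1:  (p0=2, p1=1, p2=1, p3=2, p4=0) → (p0=2, p1=1, p2=4, p3=4, p4=0)
step 3: fire t1:  (p0=2, p1=1, p2=4, p3=4, p4=0) → (p0=2, p1=1, p2=7, p3=6, p4=0)
step 4: fire t1:  (p0=2, p1=1, p2=7, p3=6, p4=0) → (p0=2, p1=1, p2=10, p3=8, p4=0)
step 5: fire t1:  (p0=2, p1=1, p2=10, p3=8, p4=0) → (p0=2, p1=1, p2=13, p3=10, p4=0)
step 6: fire t1:  (p0=2, p1=1, p2=13, p3=10, p4=0) → (p0=2, p1=1, p2=16, p3=12, p4=0)
step 7: fire t1:  (p0=2, p1=1, p2=16, p3=12, p4=0) → (p0=2, p1=1, p2=19, p3=14, p4=0)

(p0=2, p1=1, p2=19, p3=14, p4=0)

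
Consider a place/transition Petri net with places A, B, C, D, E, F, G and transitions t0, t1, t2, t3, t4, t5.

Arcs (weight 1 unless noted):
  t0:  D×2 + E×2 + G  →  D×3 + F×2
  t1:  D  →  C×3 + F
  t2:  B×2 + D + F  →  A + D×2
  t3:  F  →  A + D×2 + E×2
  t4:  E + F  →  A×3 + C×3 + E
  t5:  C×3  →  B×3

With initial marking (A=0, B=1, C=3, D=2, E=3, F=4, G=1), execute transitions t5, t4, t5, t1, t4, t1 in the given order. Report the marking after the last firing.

step 1: fire t5:  (A=0, B=1, C=3, D=2, E=3, F=4, G=1) → (A=0, B=4, C=0, D=2, E=3, F=4, G=1)
step 2: fire t4:  (A=0, B=4, C=0, D=2, E=3, F=4, G=1) → (A=3, B=4, C=3, D=2, E=3, F=3, G=1)
step 3: fire t5:  (A=3, B=4, C=3, D=2, E=3, F=3, G=1) → (A=3, B=7, C=0, D=2, E=3, F=3, G=1)
step 4: fire t1:  (A=3, B=7, C=0, D=2, E=3, F=3, G=1) → (A=3, B=7, C=3, D=1, E=3, F=4, G=1)
step 5: fire t4:  (A=3, B=7, C=3, D=1, E=3, F=4, G=1) → (A=6, B=7, C=6, D=1, E=3, F=3, G=1)
step 6: fire t1:  (A=6, B=7, C=6, D=1, E=3, F=3, G=1) → (A=6, B=7, C=9, D=0, E=3, F=4, G=1)

(A=6, B=7, C=9, D=0, E=3, F=4, G=1)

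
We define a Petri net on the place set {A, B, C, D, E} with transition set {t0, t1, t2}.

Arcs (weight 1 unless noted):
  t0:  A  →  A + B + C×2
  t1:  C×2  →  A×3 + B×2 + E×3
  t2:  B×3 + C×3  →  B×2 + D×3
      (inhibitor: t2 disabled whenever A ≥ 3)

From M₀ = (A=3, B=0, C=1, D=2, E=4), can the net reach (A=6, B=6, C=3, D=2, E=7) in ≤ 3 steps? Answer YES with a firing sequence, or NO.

depth 0: 1 marking
depth 1: 2 markings reached so far
depth 2: 4 markings reached so far
depth 3: 6 markings reached so far
target is not among the 6 markings reachable within 3 steps

NO — not reachable within 3 firings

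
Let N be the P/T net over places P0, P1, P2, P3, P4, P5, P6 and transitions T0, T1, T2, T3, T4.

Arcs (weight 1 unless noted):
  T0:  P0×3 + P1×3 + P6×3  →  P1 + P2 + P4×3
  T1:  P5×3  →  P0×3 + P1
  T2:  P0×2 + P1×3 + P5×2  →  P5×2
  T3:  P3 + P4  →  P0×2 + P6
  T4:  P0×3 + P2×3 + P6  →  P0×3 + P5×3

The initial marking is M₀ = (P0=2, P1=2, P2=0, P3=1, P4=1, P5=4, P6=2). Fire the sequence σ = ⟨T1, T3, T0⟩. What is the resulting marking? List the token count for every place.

(P0=4, P1=1, P2=1, P3=0, P4=3, P5=1, P6=0)

step 1: fire T1:  (P0=2, P1=2, P2=0, P3=1, P4=1, P5=4, P6=2) → (P0=5, P1=3, P2=0, P3=1, P4=1, P5=1, P6=2)
step 2: fire T3:  (P0=5, P1=3, P2=0, P3=1, P4=1, P5=1, P6=2) → (P0=7, P1=3, P2=0, P3=0, P4=0, P5=1, P6=3)
step 3: fire T0:  (P0=7, P1=3, P2=0, P3=0, P4=0, P5=1, P6=3) → (P0=4, P1=1, P2=1, P3=0, P4=3, P5=1, P6=0)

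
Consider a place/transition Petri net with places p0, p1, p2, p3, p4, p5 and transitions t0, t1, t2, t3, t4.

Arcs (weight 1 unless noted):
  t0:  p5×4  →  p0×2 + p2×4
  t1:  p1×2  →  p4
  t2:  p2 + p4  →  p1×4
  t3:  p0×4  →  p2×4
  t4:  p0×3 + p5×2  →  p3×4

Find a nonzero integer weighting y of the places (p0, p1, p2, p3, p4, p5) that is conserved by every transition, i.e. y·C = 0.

y = (p0:2, p1:1, p2:2, p3:3, p4:2, p5:3)

Incidence matrix C (rows=places, cols=transitions):
       t0   t1   t2   t3   t4
   p0   2    0    0   -4   -3
   p1   0   -2    4    0    0
   p2   4    0   -1    4    0
   p3   0    0    0    0    4
   p4   0    1   -1    0    0
   p5  -4    0    0    0   -2

Candidate y = [2, 1, 2, 3, 2, 3]; check y·C column-wise:
  col t0: 2·2 + 1·0 + 2·4 + 3·0 + 2·0 + 3·-4 = 0
  col t1: 2·0 + 1·-2 + 2·0 + 3·0 + 2·1 + 3·0 = 0
  col t2: 2·0 + 1·4 + 2·-1 + 3·0 + 2·-1 + 3·0 = 0
  col t3: 2·-4 + 1·0 + 2·4 + 3·0 + 2·0 + 3·0 = 0
  col t4: 2·-3 + 1·0 + 2·0 + 3·4 + 2·0 + 3·-2 = 0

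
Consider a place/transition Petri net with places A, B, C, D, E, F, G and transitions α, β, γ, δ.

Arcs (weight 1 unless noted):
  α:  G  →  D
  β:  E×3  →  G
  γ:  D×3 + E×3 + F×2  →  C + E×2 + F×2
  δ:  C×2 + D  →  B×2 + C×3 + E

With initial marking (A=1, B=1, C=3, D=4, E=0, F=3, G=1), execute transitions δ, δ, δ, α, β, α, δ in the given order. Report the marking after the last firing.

(A=1, B=9, C=7, D=2, E=1, F=3, G=0)

step 1: fire δ:  (A=1, B=1, C=3, D=4, E=0, F=3, G=1) → (A=1, B=3, C=4, D=3, E=1, F=3, G=1)
step 2: fire δ:  (A=1, B=3, C=4, D=3, E=1, F=3, G=1) → (A=1, B=5, C=5, D=2, E=2, F=3, G=1)
step 3: fire δ:  (A=1, B=5, C=5, D=2, E=2, F=3, G=1) → (A=1, B=7, C=6, D=1, E=3, F=3, G=1)
step 4: fire α:  (A=1, B=7, C=6, D=1, E=3, F=3, G=1) → (A=1, B=7, C=6, D=2, E=3, F=3, G=0)
step 5: fire β:  (A=1, B=7, C=6, D=2, E=3, F=3, G=0) → (A=1, B=7, C=6, D=2, E=0, F=3, G=1)
step 6: fire α:  (A=1, B=7, C=6, D=2, E=0, F=3, G=1) → (A=1, B=7, C=6, D=3, E=0, F=3, G=0)
step 7: fire δ:  (A=1, B=7, C=6, D=3, E=0, F=3, G=0) → (A=1, B=9, C=7, D=2, E=1, F=3, G=0)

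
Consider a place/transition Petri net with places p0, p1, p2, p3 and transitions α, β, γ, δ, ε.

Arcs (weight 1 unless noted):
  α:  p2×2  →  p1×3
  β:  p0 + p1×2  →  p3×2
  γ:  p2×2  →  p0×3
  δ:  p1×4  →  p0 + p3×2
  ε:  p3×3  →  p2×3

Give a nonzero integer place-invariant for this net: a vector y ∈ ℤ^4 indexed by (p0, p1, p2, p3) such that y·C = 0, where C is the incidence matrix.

Incidence matrix C (rows=places, cols=transitions):
        α    β    γ    δ    ε
   p0   0   -1    3    1    0
   p1   3   -2    0   -4    0
   p2  -2    0   -2    0    3
   p3   0    2    0    2   -3

Candidate y = [2, 2, 3, 3]; check y·C column-wise:
  col α: 2·0 + 2·3 + 3·-2 + 3·0 = 0
  col β: 2·-1 + 2·-2 + 3·0 + 3·2 = 0
  col γ: 2·3 + 2·0 + 3·-2 + 3·0 = 0
  col δ: 2·1 + 2·-4 + 3·0 + 3·2 = 0
  col ε: 2·0 + 2·0 + 3·3 + 3·-3 = 0

y = (p0:2, p1:2, p2:3, p3:3)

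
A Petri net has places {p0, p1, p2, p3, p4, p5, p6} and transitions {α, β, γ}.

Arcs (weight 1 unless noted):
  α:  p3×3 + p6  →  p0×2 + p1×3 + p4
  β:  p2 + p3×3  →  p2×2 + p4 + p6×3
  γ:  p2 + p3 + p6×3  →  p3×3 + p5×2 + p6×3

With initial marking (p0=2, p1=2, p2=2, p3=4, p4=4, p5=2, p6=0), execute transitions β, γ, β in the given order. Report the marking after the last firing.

step 1: fire β:  (p0=2, p1=2, p2=2, p3=4, p4=4, p5=2, p6=0) → (p0=2, p1=2, p2=3, p3=1, p4=5, p5=2, p6=3)
step 2: fire γ:  (p0=2, p1=2, p2=3, p3=1, p4=5, p5=2, p6=3) → (p0=2, p1=2, p2=2, p3=3, p4=5, p5=4, p6=3)
step 3: fire β:  (p0=2, p1=2, p2=2, p3=3, p4=5, p5=4, p6=3) → (p0=2, p1=2, p2=3, p3=0, p4=6, p5=4, p6=6)

(p0=2, p1=2, p2=3, p3=0, p4=6, p5=4, p6=6)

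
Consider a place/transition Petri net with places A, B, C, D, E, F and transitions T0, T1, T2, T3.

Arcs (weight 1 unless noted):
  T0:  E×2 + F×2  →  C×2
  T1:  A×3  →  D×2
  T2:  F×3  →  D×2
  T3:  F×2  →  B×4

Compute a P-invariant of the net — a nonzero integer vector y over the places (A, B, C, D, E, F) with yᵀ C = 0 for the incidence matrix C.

y = (A:0, B:0, C:1, D:0, E:1, F:0)

Incidence matrix C (rows=places, cols=transitions):
       T0   T1   T2   T3
    A   0   -3    0    0
    B   0    0    0    4
    C   2    0    0    0
    D   0    2    2    0
    E  -2    0    0    0
    F  -2    0   -3   -2

Candidate y = [0, 0, 1, 0, 1, 0]; check y·C column-wise:
  col T0: 1·2 + 1·-2 + 0·-2 = 0
  col T1: 0·-3 + 1·0 + 0·2 + 1·0 = 0
  col T2: 1·0 + 0·2 + 1·0 + 0·-3 = 0
  col T3: 0·4 + 1·0 + 1·0 + 0·-2 = 0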